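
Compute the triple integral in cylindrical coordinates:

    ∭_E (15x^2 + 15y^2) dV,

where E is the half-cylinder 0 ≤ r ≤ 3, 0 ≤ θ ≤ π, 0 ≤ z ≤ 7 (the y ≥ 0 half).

In cylindrical coordinates, x = r cos(θ), y = r sin(θ), z = z, and dV = r dr dθ dz.

The integrand becomes 15r^2, so

    ∭_E (15x^2 + 15y^2) dV = ∫_{0}^{π} ∫_{0}^{3} ∫_{0}^{7} (15r^2) · r dz dr dθ.

Inner (z): 105r^3.
Middle (r from 0 to 3): 8505/4.
Outer (θ): 8505π/4.

Therefore the triple integral equals 8505π/4.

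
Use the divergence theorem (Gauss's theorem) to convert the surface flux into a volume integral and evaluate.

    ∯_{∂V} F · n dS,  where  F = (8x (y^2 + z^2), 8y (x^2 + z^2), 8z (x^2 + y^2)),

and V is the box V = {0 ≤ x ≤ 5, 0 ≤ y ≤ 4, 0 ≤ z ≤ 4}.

By the divergence theorem,

    ∯_{∂V} F · n dS = ∭_V (∇ · F) dV.

Compute the divergence:
    ∇ · F = ∂F_x/∂x + ∂F_y/∂y + ∂F_z/∂z = 8y^2 + 8z^2 + 8x^2 + 8z^2 + 8x^2 + 8y^2 = 16x^2 + 16y^2 + 16z^2.

V is a rectangular box, so dV = dx dy dz with 0 ≤ x ≤ 5, 0 ≤ y ≤ 4, 0 ≤ z ≤ 4.

Integrate (16x^2 + 16y^2 + 16z^2) over V as an iterated integral:

    ∭_V (∇·F) dV = ∫_0^{5} ∫_0^{4} ∫_0^{4} (16x^2 + 16y^2 + 16z^2) dz dy dx.

Inner (z from 0 to 4): 64x^2 + 64y^2 + 1024/3.
Middle (y from 0 to 4): 256x^2 + 8192/3.
Outer (x from 0 to 5): 24320.

Therefore ∯_{∂V} F · n dS = 24320.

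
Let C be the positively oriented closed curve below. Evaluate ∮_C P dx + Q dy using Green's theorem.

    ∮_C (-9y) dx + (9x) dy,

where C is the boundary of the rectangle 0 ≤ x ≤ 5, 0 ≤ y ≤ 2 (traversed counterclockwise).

Green's theorem converts the closed line integral into a double integral over the enclosed region D:

    ∮_C P dx + Q dy = ∬_D (∂Q/∂x - ∂P/∂y) dA.

Here P = -9y, Q = 9x, so

    ∂Q/∂x = 9,    ∂P/∂y = -9,
    ∂Q/∂x - ∂P/∂y = 18.

D is the region 0 ≤ x ≤ 5, 0 ≤ y ≤ 2. Evaluating the double integral:

    ∬_D (18) dA = ∫_0^{5} ∫_0^{2} (18) dy dx.

Inner (y from 0 to 2): 36.
Outer (x from 0 to 5): 180.

Therefore ∮_C P dx + Q dy = 180.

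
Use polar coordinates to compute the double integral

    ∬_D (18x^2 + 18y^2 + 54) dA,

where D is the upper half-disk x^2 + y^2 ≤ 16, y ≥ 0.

The region D is 0 ≤ r ≤ 4, 0 ≤ θ ≤ π in polar coordinates, where x = r cos(θ), y = r sin(θ), and dA = r dr dθ.

Under the substitution, the integrand becomes 18r^2 + 54, so

    ∬_D (18x^2 + 18y^2 + 54) dA = ∫_{0}^{π} ∫_{0}^{4} (18r^2 + 54) · r dr dθ.

Inner integral (in r): ∫_{0}^{4} (18r^2 + 54) · r dr = 1584.

Outer integral (in θ): ∫_{0}^{π} (1584) dθ = 1584π.

Therefore ∬_D (18x^2 + 18y^2 + 54) dA = 1584π.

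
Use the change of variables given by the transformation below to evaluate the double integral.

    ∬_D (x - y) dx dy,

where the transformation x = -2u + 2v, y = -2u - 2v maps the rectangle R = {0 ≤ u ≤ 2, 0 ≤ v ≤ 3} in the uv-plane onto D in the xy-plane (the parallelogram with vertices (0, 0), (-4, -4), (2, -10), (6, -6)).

Compute the Jacobian determinant of (x, y) with respect to (u, v):

    ∂(x,y)/∂(u,v) = | -2  2 | = (-2)(-2) - (2)(-2) = 8.
                   | -2  -2 |

Its absolute value is |J| = 8 (the area scaling factor).

Substituting x = -2u + 2v, y = -2u - 2v into the integrand,

    x - y → 4v,

so the integral becomes

    ∬_R (4v) · |J| du dv = ∫_0^2 ∫_0^3 (32v) dv du.

Inner (v): 144.
Outer (u): 288.

Therefore ∬_D (x - y) dx dy = 288.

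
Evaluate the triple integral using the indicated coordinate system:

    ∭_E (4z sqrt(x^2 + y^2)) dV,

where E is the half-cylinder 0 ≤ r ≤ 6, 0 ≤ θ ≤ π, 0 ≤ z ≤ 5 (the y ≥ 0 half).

In cylindrical coordinates, x = r cos(θ), y = r sin(θ), z = z, and dV = r dr dθ dz.

The integrand becomes 4r z, so

    ∭_E (4z sqrt(x^2 + y^2)) dV = ∫_{0}^{π} ∫_{0}^{6} ∫_{0}^{5} (4r z) · r dz dr dθ.

Inner (z): 50r^2.
Middle (r from 0 to 6): 3600.
Outer (θ): 3600π.

Therefore the triple integral equals 3600π.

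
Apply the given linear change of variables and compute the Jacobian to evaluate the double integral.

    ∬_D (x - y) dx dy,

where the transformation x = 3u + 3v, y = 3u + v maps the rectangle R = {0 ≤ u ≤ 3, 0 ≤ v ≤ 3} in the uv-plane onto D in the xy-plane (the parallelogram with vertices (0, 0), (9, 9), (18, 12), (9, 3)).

Compute the Jacobian determinant of (x, y) with respect to (u, v):

    ∂(x,y)/∂(u,v) = | 3  3 | = (3)(1) - (3)(3) = -6.
                   | 3  1 |

Its absolute value is |J| = 6 (the area scaling factor).

Substituting x = 3u + 3v, y = 3u + v into the integrand,

    x - y → 2v,

so the integral becomes

    ∬_R (2v) · |J| du dv = ∫_0^3 ∫_0^3 (12v) dv du.

Inner (v): 54.
Outer (u): 162.

Therefore ∬_D (x - y) dx dy = 162.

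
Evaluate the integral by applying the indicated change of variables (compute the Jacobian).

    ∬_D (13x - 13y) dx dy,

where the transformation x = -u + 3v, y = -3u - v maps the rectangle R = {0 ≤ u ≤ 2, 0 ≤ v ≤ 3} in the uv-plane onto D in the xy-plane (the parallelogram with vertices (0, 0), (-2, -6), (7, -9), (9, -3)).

Compute the Jacobian determinant of (x, y) with respect to (u, v):

    ∂(x,y)/∂(u,v) = | -1  3 | = (-1)(-1) - (3)(-3) = 10.
                   | -3  -1 |

Its absolute value is |J| = 10 (the area scaling factor).

Substituting x = -u + 3v, y = -3u - v into the integrand,

    13x - 13y → 26u + 52v,

so the integral becomes

    ∬_R (26u + 52v) · |J| du dv = ∫_0^2 ∫_0^3 (260u + 520v) dv du.

Inner (v): 780u + 2340.
Outer (u): 6240.

Therefore ∬_D (13x - 13y) dx dy = 6240.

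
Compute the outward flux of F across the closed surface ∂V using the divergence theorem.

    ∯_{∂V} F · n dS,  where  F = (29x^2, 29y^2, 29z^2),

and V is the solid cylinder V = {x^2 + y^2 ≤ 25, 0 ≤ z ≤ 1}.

By the divergence theorem,

    ∯_{∂V} F · n dS = ∭_V (∇ · F) dV.

Compute the divergence:
    ∇ · F = ∂F_x/∂x + ∂F_y/∂y + ∂F_z/∂z = 58x + 58y + 58z.

In cylindrical coordinates, x = r cos(θ), y = r sin(θ), z = z, dV = r dr dθ dz, with 0 ≤ r ≤ 5, 0 ≤ θ ≤ 2π, 0 ≤ z ≤ 1.

The integrand, after substitution and multiplying by the volume element, becomes (58sqrt(2)r sin(θ + π/4) + 58z) · r, so

    ∭_V (∇·F) dV = ∫_0^{2π} ∫_0^{5} ∫_0^{1} (58sqrt(2)r sin(θ + π/4) + 58z) · r dz dr dθ.

Inner (z from 0 to 1): 29r (2sqrt(2)r sin(θ + π/4) + 1).
Middle (r from 0 to 5): 7250sqrt(2)sin(θ + π/4)/3 + 725/2.
Outer (θ from 0 to 2π): 725π.

Therefore ∯_{∂V} F · n dS = 725π.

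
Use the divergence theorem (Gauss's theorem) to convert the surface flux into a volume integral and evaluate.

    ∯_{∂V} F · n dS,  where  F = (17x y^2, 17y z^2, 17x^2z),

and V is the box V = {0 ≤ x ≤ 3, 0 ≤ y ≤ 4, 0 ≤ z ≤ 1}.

By the divergence theorem,

    ∯_{∂V} F · n dS = ∭_V (∇ · F) dV.

Compute the divergence:
    ∇ · F = ∂F_x/∂x + ∂F_y/∂y + ∂F_z/∂z = 17y^2 + 17z^2 + 17x^2 = 17x^2 + 17y^2 + 17z^2.

V is a rectangular box, so dV = dx dy dz with 0 ≤ x ≤ 3, 0 ≤ y ≤ 4, 0 ≤ z ≤ 1.

Integrate (17x^2 + 17y^2 + 17z^2) over V as an iterated integral:

    ∭_V (∇·F) dV = ∫_0^{3} ∫_0^{4} ∫_0^{1} (17x^2 + 17y^2 + 17z^2) dz dy dx.

Inner (z from 0 to 1): 17x^2 + 17y^2 + 17/3.
Middle (y from 0 to 4): 68x^2 + 1156/3.
Outer (x from 0 to 3): 1768.

Therefore ∯_{∂V} F · n dS = 1768.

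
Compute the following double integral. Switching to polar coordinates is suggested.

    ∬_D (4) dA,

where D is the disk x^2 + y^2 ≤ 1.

The region D is 0 ≤ r ≤ 1, 0 ≤ θ ≤ 2π in polar coordinates, where x = r cos(θ), y = r sin(θ), and dA = r dr dθ.

Under the substitution, the integrand becomes 4, so

    ∬_D (4) dA = ∫_{0}^{2π} ∫_{0}^{1} (4) · r dr dθ.

Inner integral (in r): ∫_{0}^{1} (4) · r dr = 2.

Outer integral (in θ): ∫_{0}^{2π} (2) dθ = 4π.

Therefore ∬_D (4) dA = 4π.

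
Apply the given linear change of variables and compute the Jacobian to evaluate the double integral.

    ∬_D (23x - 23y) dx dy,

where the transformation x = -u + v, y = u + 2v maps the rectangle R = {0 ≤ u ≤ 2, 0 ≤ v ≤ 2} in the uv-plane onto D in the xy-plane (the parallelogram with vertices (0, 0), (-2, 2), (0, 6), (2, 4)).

Compute the Jacobian determinant of (x, y) with respect to (u, v):

    ∂(x,y)/∂(u,v) = | -1  1 | = (-1)(2) - (1)(1) = -3.
                   | 1  2 |

Its absolute value is |J| = 3 (the area scaling factor).

Substituting x = -u + v, y = u + 2v into the integrand,

    23x - 23y → -46u - 23v,

so the integral becomes

    ∬_R (-46u - 23v) · |J| du dv = ∫_0^2 ∫_0^2 (-138u - 69v) dv du.

Inner (v): -276u - 138.
Outer (u): -828.

Therefore ∬_D (23x - 23y) dx dy = -828.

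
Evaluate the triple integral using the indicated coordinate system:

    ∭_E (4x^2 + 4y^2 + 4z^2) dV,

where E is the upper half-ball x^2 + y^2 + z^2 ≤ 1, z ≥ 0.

In spherical coordinates, x = ρ sin(φ) cos(θ), y = ρ sin(φ) sin(θ), z = ρ cos(φ), and dV = ρ^2 sin(φ) dρ dφ dθ.

The integrand becomes 4ρ^2, so

    ∭_E (4x^2 + 4y^2 + 4z^2) dV = ∫_{0}^{2π} ∫_{0}^{π/2} ∫_{0}^{1} (4ρ^2) · ρ^2 sin(φ) dρ dφ dθ.

Inner (ρ): 4sin(φ)/5.
Middle (φ): 4/5.
Outer (θ): 8π/5.

Therefore the triple integral equals 8π/5.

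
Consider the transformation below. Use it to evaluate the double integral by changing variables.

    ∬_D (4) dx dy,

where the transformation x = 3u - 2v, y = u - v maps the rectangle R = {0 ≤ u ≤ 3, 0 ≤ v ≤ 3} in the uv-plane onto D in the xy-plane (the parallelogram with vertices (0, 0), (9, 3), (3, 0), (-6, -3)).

Compute the Jacobian determinant of (x, y) with respect to (u, v):

    ∂(x,y)/∂(u,v) = | 3  -2 | = (3)(-1) - (-2)(1) = -1.
                   | 1  -1 |

Its absolute value is |J| = 1 (the area scaling factor).

Substituting x = 3u - 2v, y = u - v into the integrand,

    4 → 4,

so the integral becomes

    ∬_R (4) · |J| du dv = ∫_0^3 ∫_0^3 (4) dv du.

Inner (v): 12.
Outer (u): 36.

Therefore ∬_D (4) dx dy = 36.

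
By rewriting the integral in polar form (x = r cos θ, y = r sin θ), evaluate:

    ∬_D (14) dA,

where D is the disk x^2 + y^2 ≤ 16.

The region D is 0 ≤ r ≤ 4, 0 ≤ θ ≤ 2π in polar coordinates, where x = r cos(θ), y = r sin(θ), and dA = r dr dθ.

Under the substitution, the integrand becomes 14, so

    ∬_D (14) dA = ∫_{0}^{2π} ∫_{0}^{4} (14) · r dr dθ.

Inner integral (in r): ∫_{0}^{4} (14) · r dr = 112.

Outer integral (in θ): ∫_{0}^{2π} (112) dθ = 224π.

Therefore ∬_D (14) dA = 224π.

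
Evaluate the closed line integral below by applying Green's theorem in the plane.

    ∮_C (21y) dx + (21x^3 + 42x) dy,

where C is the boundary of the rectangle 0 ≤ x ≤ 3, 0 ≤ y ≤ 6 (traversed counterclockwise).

Green's theorem converts the closed line integral into a double integral over the enclosed region D:

    ∮_C P dx + Q dy = ∬_D (∂Q/∂x - ∂P/∂y) dA.

Here P = 21y, Q = 21x^3 + 42x, so

    ∂Q/∂x = 63x^2 + 42,    ∂P/∂y = 21,
    ∂Q/∂x - ∂P/∂y = 63x^2 + 21.

D is the region 0 ≤ x ≤ 3, 0 ≤ y ≤ 6. Evaluating the double integral:

    ∬_D (63x^2 + 21) dA = ∫_0^{3} ∫_0^{6} (63x^2 + 21) dy dx.

Inner (y from 0 to 6): 378x^2 + 126.
Outer (x from 0 to 3): 3780.

Therefore ∮_C P dx + Q dy = 3780.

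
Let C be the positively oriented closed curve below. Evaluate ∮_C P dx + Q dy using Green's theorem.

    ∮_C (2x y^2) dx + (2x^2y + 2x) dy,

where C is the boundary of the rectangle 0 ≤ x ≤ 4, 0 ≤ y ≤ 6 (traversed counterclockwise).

Green's theorem converts the closed line integral into a double integral over the enclosed region D:

    ∮_C P dx + Q dy = ∬_D (∂Q/∂x - ∂P/∂y) dA.

Here P = 2x y^2, Q = 2x^2y + 2x, so

    ∂Q/∂x = 4x y + 2,    ∂P/∂y = 4x y,
    ∂Q/∂x - ∂P/∂y = 2.

D is the region 0 ≤ x ≤ 4, 0 ≤ y ≤ 6. Evaluating the double integral:

    ∬_D (2) dA = ∫_0^{4} ∫_0^{6} (2) dy dx.

Inner (y from 0 to 6): 12.
Outer (x from 0 to 4): 48.

Therefore ∮_C P dx + Q dy = 48.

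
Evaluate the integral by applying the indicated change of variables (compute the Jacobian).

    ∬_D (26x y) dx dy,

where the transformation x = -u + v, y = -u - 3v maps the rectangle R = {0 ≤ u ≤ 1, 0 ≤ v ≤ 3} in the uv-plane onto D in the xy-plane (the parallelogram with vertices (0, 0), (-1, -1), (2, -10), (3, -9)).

Compute the Jacobian determinant of (x, y) with respect to (u, v):

    ∂(x,y)/∂(u,v) = | -1  1 | = (-1)(-3) - (1)(-1) = 4.
                   | -1  -3 |

Its absolute value is |J| = 4 (the area scaling factor).

Substituting x = -u + v, y = -u - 3v into the integrand,

    26x y → 26u^2 + 52u v - 78v^2,

so the integral becomes

    ∬_R (26u^2 + 52u v - 78v^2) · |J| du dv = ∫_0^1 ∫_0^3 (104u^2 + 208u v - 312v^2) dv du.

Inner (v): 312u^2 + 936u - 2808.
Outer (u): -2236.

Therefore ∬_D (26x y) dx dy = -2236.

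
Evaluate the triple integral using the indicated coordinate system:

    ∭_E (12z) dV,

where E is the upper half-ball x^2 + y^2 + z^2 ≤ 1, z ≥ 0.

In spherical coordinates, x = ρ sin(φ) cos(θ), y = ρ sin(φ) sin(θ), z = ρ cos(φ), and dV = ρ^2 sin(φ) dρ dφ dθ.

The integrand becomes 12ρ cos(φ), so

    ∭_E (12z) dV = ∫_{0}^{2π} ∫_{0}^{π/2} ∫_{0}^{1} (12ρ cos(φ)) · ρ^2 sin(φ) dρ dφ dθ.

Inner (ρ): 3sin(2φ)/2.
Middle (φ): 3/2.
Outer (θ): 3π.

Therefore the triple integral equals 3π.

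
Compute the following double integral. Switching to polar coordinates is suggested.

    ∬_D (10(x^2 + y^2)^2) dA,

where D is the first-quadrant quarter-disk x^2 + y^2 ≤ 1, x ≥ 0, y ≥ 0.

The region D is 0 ≤ r ≤ 1, 0 ≤ θ ≤ π/2 in polar coordinates, where x = r cos(θ), y = r sin(θ), and dA = r dr dθ.

Under the substitution, the integrand becomes 10r^4, so

    ∬_D (10(x^2 + y^2)^2) dA = ∫_{0}^{π/2} ∫_{0}^{1} (10r^4) · r dr dθ.

Inner integral (in r): ∫_{0}^{1} (10r^4) · r dr = 5/3.

Outer integral (in θ): ∫_{0}^{π/2} (5/3) dθ = 5π/6.

Therefore ∬_D (10(x^2 + y^2)^2) dA = 5π/6.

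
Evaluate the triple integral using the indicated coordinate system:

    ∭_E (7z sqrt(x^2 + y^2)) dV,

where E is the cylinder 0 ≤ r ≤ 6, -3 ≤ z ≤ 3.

In cylindrical coordinates, x = r cos(θ), y = r sin(θ), z = z, and dV = r dr dθ dz.

The integrand becomes 7r z, so

    ∭_E (7z sqrt(x^2 + y^2)) dV = ∫_{0}^{2π} ∫_{0}^{6} ∫_{-3}^{3} (7r z) · r dz dr dθ.

Inner (z): 0.
Middle (r from 0 to 6): 0.
Outer (θ): 0.

Therefore the triple integral equals 0.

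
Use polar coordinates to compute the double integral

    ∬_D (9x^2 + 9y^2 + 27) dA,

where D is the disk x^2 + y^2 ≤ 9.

The region D is 0 ≤ r ≤ 3, 0 ≤ θ ≤ 2π in polar coordinates, where x = r cos(θ), y = r sin(θ), and dA = r dr dθ.

Under the substitution, the integrand becomes 9r^2 + 27, so

    ∬_D (9x^2 + 9y^2 + 27) dA = ∫_{0}^{2π} ∫_{0}^{3} (9r^2 + 27) · r dr dθ.

Inner integral (in r): ∫_{0}^{3} (9r^2 + 27) · r dr = 1215/4.

Outer integral (in θ): ∫_{0}^{2π} (1215/4) dθ = 1215π/2.

Therefore ∬_D (9x^2 + 9y^2 + 27) dA = 1215π/2.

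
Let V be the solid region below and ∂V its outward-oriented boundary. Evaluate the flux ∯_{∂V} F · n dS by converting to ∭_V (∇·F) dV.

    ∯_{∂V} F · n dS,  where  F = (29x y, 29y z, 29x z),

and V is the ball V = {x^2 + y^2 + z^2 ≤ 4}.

By the divergence theorem,

    ∯_{∂V} F · n dS = ∭_V (∇ · F) dV.

Compute the divergence:
    ∇ · F = ∂F_x/∂x + ∂F_y/∂y + ∂F_z/∂z = 29y + 29z + 29x = 29x + 29y + 29z.

In spherical coordinates, x = ρ sin(φ) cos(θ), y = ρ sin(φ) sin(θ), z = ρ cos(φ), dV = ρ^2 sin(φ) dρ dφ dθ, with 0 ≤ ρ ≤ 2, 0 ≤ φ ≤ π, 0 ≤ θ ≤ 2π.

The integrand, after substitution and multiplying by the volume element, becomes (29ρ (sqrt(2)sin(φ)sin(θ + π/4) + cos(φ))) · ρ^2 sin(φ), so

    ∭_V (∇·F) dV = ∫_0^{2π} ∫_0^{π} ∫_0^{2} (29ρ (sqrt(2)sin(φ)sin(θ + π/4) + cos(φ))) · ρ^2 sin(φ) dρ dφ dθ.

Inner (ρ from 0 to 2): 116(sqrt(2)sin(φ)sin(θ + π/4) + cos(φ))sin(φ).
Middle (φ from 0 to π): 58sqrt(2)π sin(θ + π/4).
Outer (θ from 0 to 2π): 0.

Therefore ∯_{∂V} F · n dS = 0.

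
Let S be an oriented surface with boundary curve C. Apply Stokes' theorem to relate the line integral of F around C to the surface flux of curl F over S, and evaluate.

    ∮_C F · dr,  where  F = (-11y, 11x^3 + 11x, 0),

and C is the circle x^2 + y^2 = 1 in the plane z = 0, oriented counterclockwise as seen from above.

Let S be the flat disk x^2 + y^2 ≤ 1 in the plane z = 0, with upward unit normal n̂ = ẑ. By Stokes' theorem,

    ∮_C F · dr = ∬_S (∇ × F) · n̂ dS = ∬_D (curl F)_z dA,

where D is the disk x^2 + y^2 ≤ 1.

Compute the curl of F = (-11y, 11x^3 + 11x, 0):
    (∇ × F)_x = ∂F_z/∂y - ∂F_y/∂z = 0,
    (∇ × F)_y = ∂F_x/∂z - ∂F_z/∂x = 0,
    (∇ × F)_z = ∂F_y/∂x - ∂F_x/∂y = 33x^2 + 22.

On z = 0, (curl F)_z = 33x^2 + 22.

Convert to polar (x = r cos θ, y = r sin θ, dA = r dr dθ); the integrand becomes 33r^2cos(θ)^2 + 22, so

    ∬_D (curl F)_z dA = ∫_0^{2π} ∫_0^{1} (33r^2cos(θ)^2 + 22) · r dr dθ.

Inner (r from 0 to 1): 33cos(θ)^2/4 + 11.
Outer (θ from 0 to 2π): 121π/4.

Therefore ∮_C F · dr = 121π/4.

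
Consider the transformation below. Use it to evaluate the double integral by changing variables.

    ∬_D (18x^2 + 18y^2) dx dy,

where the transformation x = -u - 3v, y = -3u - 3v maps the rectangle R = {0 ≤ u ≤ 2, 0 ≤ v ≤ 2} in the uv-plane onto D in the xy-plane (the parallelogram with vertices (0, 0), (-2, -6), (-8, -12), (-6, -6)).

Compute the Jacobian determinant of (x, y) with respect to (u, v):

    ∂(x,y)/∂(u,v) = | -1  -3 | = (-1)(-3) - (-3)(-3) = -6.
                   | -3  -3 |

Its absolute value is |J| = 6 (the area scaling factor).

Substituting x = -u - 3v, y = -3u - 3v into the integrand,

    18x^2 + 18y^2 → 180u^2 + 432u v + 324v^2,

so the integral becomes

    ∬_R (180u^2 + 432u v + 324v^2) · |J| du dv = ∫_0^2 ∫_0^2 (1080u^2 + 2592u v + 1944v^2) dv du.

Inner (v): 2160u^2 + 5184u + 5184.
Outer (u): 26496.

Therefore ∬_D (18x^2 + 18y^2) dx dy = 26496.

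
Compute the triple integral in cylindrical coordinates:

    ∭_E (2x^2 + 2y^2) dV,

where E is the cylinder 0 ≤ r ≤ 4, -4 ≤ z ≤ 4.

In cylindrical coordinates, x = r cos(θ), y = r sin(θ), z = z, and dV = r dr dθ dz.

The integrand becomes 2r^2, so

    ∭_E (2x^2 + 2y^2) dV = ∫_{0}^{2π} ∫_{0}^{4} ∫_{-4}^{4} (2r^2) · r dz dr dθ.

Inner (z): 16r^3.
Middle (r from 0 to 4): 1024.
Outer (θ): 2048π.

Therefore the triple integral equals 2048π.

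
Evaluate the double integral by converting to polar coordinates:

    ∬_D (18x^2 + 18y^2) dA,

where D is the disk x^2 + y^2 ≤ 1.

The region D is 0 ≤ r ≤ 1, 0 ≤ θ ≤ 2π in polar coordinates, where x = r cos(θ), y = r sin(θ), and dA = r dr dθ.

Under the substitution, the integrand becomes 18r^2, so

    ∬_D (18x^2 + 18y^2) dA = ∫_{0}^{2π} ∫_{0}^{1} (18r^2) · r dr dθ.

Inner integral (in r): ∫_{0}^{1} (18r^2) · r dr = 9/2.

Outer integral (in θ): ∫_{0}^{2π} (9/2) dθ = 9π.

Therefore ∬_D (18x^2 + 18y^2) dA = 9π.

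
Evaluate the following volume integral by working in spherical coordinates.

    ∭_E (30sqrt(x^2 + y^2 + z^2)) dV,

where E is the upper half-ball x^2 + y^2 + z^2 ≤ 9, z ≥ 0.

In spherical coordinates, x = ρ sin(φ) cos(θ), y = ρ sin(φ) sin(θ), z = ρ cos(φ), and dV = ρ^2 sin(φ) dρ dφ dθ.

The integrand becomes 30ρ, so

    ∭_E (30sqrt(x^2 + y^2 + z^2)) dV = ∫_{0}^{2π} ∫_{0}^{π/2} ∫_{0}^{3} (30ρ) · ρ^2 sin(φ) dρ dφ dθ.

Inner (ρ): 1215sin(φ)/2.
Middle (φ): 1215/2.
Outer (θ): 1215π.

Therefore the triple integral equals 1215π.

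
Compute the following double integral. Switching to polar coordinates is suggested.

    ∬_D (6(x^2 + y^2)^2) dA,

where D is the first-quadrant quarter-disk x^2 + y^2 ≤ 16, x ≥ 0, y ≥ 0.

The region D is 0 ≤ r ≤ 4, 0 ≤ θ ≤ π/2 in polar coordinates, where x = r cos(θ), y = r sin(θ), and dA = r dr dθ.

Under the substitution, the integrand becomes 6r^4, so

    ∬_D (6(x^2 + y^2)^2) dA = ∫_{0}^{π/2} ∫_{0}^{4} (6r^4) · r dr dθ.

Inner integral (in r): ∫_{0}^{4} (6r^4) · r dr = 4096.

Outer integral (in θ): ∫_{0}^{π/2} (4096) dθ = 2048π.

Therefore ∬_D (6(x^2 + y^2)^2) dA = 2048π.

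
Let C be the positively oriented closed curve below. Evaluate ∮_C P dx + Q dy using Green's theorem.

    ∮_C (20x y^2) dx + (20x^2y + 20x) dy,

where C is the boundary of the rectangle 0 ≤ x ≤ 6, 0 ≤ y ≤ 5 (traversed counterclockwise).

Green's theorem converts the closed line integral into a double integral over the enclosed region D:

    ∮_C P dx + Q dy = ∬_D (∂Q/∂x - ∂P/∂y) dA.

Here P = 20x y^2, Q = 20x^2y + 20x, so

    ∂Q/∂x = 40x y + 20,    ∂P/∂y = 40x y,
    ∂Q/∂x - ∂P/∂y = 20.

D is the region 0 ≤ x ≤ 6, 0 ≤ y ≤ 5. Evaluating the double integral:

    ∬_D (20) dA = ∫_0^{6} ∫_0^{5} (20) dy dx.

Inner (y from 0 to 5): 100.
Outer (x from 0 to 6): 600.

Therefore ∮_C P dx + Q dy = 600.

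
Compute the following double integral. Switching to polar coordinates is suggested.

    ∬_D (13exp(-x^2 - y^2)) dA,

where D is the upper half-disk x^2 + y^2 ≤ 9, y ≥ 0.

The region D is 0 ≤ r ≤ 3, 0 ≤ θ ≤ π in polar coordinates, where x = r cos(θ), y = r sin(θ), and dA = r dr dθ.

Under the substitution, the integrand becomes 13exp(-r^2), so

    ∬_D (13exp(-x^2 - y^2)) dA = ∫_{0}^{π} ∫_{0}^{3} (13exp(-r^2)) · r dr dθ.

Inner integral (in r): ∫_{0}^{3} (13exp(-r^2)) · r dr = 13/2 - 13exp(-9)/2.

Outer integral (in θ): ∫_{0}^{π} (13/2 - 13exp(-9)/2) dθ = -13π (1 - exp(9))exp(-9)/2.

Therefore ∬_D (13exp(-x^2 - y^2)) dA = -13π (1 - exp(9))exp(-9)/2.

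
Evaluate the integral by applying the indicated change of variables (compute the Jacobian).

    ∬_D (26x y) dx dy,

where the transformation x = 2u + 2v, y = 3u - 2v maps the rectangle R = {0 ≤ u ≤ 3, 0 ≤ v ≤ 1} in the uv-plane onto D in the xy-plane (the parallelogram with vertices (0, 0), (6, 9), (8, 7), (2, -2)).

Compute the Jacobian determinant of (x, y) with respect to (u, v):

    ∂(x,y)/∂(u,v) = | 2  2 | = (2)(-2) - (2)(3) = -10.
                   | 3  -2 |

Its absolute value is |J| = 10 (the area scaling factor).

Substituting x = 2u + 2v, y = 3u - 2v into the integrand,

    26x y → 156u^2 + 52u v - 104v^2,

so the integral becomes

    ∬_R (156u^2 + 52u v - 104v^2) · |J| du dv = ∫_0^3 ∫_0^1 (1560u^2 + 520u v - 1040v^2) dv du.

Inner (v): 1560u^2 + 260u - 1040/3.
Outer (u): 14170.

Therefore ∬_D (26x y) dx dy = 14170.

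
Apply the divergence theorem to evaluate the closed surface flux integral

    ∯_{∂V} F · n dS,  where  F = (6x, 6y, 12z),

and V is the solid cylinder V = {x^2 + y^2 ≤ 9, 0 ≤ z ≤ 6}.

By the divergence theorem,

    ∯_{∂V} F · n dS = ∭_V (∇ · F) dV.

Compute the divergence:
    ∇ · F = ∂F_x/∂x + ∂F_y/∂y + ∂F_z/∂z = 6 + 6 + 12 = 24.

In cylindrical coordinates, x = r cos(θ), y = r sin(θ), z = z, dV = r dr dθ dz, with 0 ≤ r ≤ 3, 0 ≤ θ ≤ 2π, 0 ≤ z ≤ 6.

The integrand, after substitution and multiplying by the volume element, becomes (24) · r, so

    ∭_V (∇·F) dV = ∫_0^{2π} ∫_0^{3} ∫_0^{6} (24) · r dz dr dθ.

Inner (z from 0 to 6): 144r.
Middle (r from 0 to 3): 648.
Outer (θ from 0 to 2π): 1296π.

Therefore ∯_{∂V} F · n dS = 1296π.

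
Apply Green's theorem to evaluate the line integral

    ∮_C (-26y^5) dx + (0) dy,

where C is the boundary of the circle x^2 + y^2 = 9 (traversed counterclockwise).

Green's theorem converts the closed line integral into a double integral over the enclosed region D:

    ∮_C P dx + Q dy = ∬_D (∂Q/∂x - ∂P/∂y) dA.

Here P = -26y^5, Q = 0, so

    ∂Q/∂x = 0,    ∂P/∂y = -130y^4,
    ∂Q/∂x - ∂P/∂y = 130y^4.

D is the region x^2 + y^2 ≤ 9. Evaluating the double integral:

In polar coordinates (x = r cos θ, y = r sin θ, dA = r dr dθ) the integrand becomes 130r^4sin(θ)^4, so

    ∬_D (130y^4) dA = ∫_0^{2π} ∫_0^{3} (130r^4sin(θ)^4) · r dr dθ.

Inner (r from 0 to 3): 15795sin(θ)^4.
Outer (θ from 0 to 2π): 47385π/4.

Therefore ∮_C P dx + Q dy = 47385π/4.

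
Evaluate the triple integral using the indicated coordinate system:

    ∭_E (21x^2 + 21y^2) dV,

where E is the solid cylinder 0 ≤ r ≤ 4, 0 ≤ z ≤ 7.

In cylindrical coordinates, x = r cos(θ), y = r sin(θ), z = z, and dV = r dr dθ dz.

The integrand becomes 21r^2, so

    ∭_E (21x^2 + 21y^2) dV = ∫_{0}^{2π} ∫_{0}^{4} ∫_{0}^{7} (21r^2) · r dz dr dθ.

Inner (z): 147r^3.
Middle (r from 0 to 4): 9408.
Outer (θ): 18816π.

Therefore the triple integral equals 18816π.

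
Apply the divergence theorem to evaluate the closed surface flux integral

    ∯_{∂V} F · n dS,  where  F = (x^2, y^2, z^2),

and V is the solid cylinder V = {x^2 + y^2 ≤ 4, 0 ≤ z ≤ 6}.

By the divergence theorem,

    ∯_{∂V} F · n dS = ∭_V (∇ · F) dV.

Compute the divergence:
    ∇ · F = ∂F_x/∂x + ∂F_y/∂y + ∂F_z/∂z = 2x + 2y + 2z.

In cylindrical coordinates, x = r cos(θ), y = r sin(θ), z = z, dV = r dr dθ dz, with 0 ≤ r ≤ 2, 0 ≤ θ ≤ 2π, 0 ≤ z ≤ 6.

The integrand, after substitution and multiplying by the volume element, becomes (2sqrt(2)r sin(θ + π/4) + 2z) · r, so

    ∭_V (∇·F) dV = ∫_0^{2π} ∫_0^{2} ∫_0^{6} (2sqrt(2)r sin(θ + π/4) + 2z) · r dz dr dθ.

Inner (z from 0 to 6): 12r (sqrt(2)r sin(θ + π/4) + 3).
Middle (r from 0 to 2): 32sqrt(2)sin(θ + π/4) + 72.
Outer (θ from 0 to 2π): 144π.

Therefore ∯_{∂V} F · n dS = 144π.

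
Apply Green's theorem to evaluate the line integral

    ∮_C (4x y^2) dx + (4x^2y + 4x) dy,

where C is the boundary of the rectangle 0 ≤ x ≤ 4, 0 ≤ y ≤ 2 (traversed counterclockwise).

Green's theorem converts the closed line integral into a double integral over the enclosed region D:

    ∮_C P dx + Q dy = ∬_D (∂Q/∂x - ∂P/∂y) dA.

Here P = 4x y^2, Q = 4x^2y + 4x, so

    ∂Q/∂x = 8x y + 4,    ∂P/∂y = 8x y,
    ∂Q/∂x - ∂P/∂y = 4.

D is the region 0 ≤ x ≤ 4, 0 ≤ y ≤ 2. Evaluating the double integral:

    ∬_D (4) dA = ∫_0^{4} ∫_0^{2} (4) dy dx.

Inner (y from 0 to 2): 8.
Outer (x from 0 to 4): 32.

Therefore ∮_C P dx + Q dy = 32.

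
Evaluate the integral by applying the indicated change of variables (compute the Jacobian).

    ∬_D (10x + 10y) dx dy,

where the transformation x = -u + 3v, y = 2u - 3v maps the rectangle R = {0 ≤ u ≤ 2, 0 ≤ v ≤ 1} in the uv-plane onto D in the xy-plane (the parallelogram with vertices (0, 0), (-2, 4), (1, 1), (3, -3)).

Compute the Jacobian determinant of (x, y) with respect to (u, v):

    ∂(x,y)/∂(u,v) = | -1  3 | = (-1)(-3) - (3)(2) = -3.
                   | 2  -3 |

Its absolute value is |J| = 3 (the area scaling factor).

Substituting x = -u + 3v, y = 2u - 3v into the integrand,

    10x + 10y → 10u,

so the integral becomes

    ∬_R (10u) · |J| du dv = ∫_0^2 ∫_0^1 (30u) dv du.

Inner (v): 30u.
Outer (u): 60.

Therefore ∬_D (10x + 10y) dx dy = 60.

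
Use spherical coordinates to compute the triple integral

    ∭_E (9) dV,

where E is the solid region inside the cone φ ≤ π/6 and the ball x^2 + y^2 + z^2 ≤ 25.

In spherical coordinates, x = ρ sin(φ) cos(θ), y = ρ sin(φ) sin(θ), z = ρ cos(φ), and dV = ρ^2 sin(φ) dρ dφ dθ.

The integrand becomes 9, so

    ∭_E (9) dV = ∫_{0}^{2π} ∫_{0}^{π/6} ∫_{0}^{5} (9) · ρ^2 sin(φ) dρ dφ dθ.

Inner (ρ): 375sin(φ).
Middle (φ): 375 - 375sqrt(3)/2.
Outer (θ): 375π (2 - sqrt(3)).

Therefore the triple integral equals 375π (2 - sqrt(3)).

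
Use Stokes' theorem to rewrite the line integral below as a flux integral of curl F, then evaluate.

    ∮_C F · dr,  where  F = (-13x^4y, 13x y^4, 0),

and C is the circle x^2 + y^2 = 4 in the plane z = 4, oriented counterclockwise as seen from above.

Let S be the flat disk x^2 + y^2 ≤ 4 in the plane z = 4, with upward unit normal n̂ = ẑ. By Stokes' theorem,

    ∮_C F · dr = ∬_S (∇ × F) · n̂ dS = ∬_D (curl F)_z dA,

where D is the disk x^2 + y^2 ≤ 4.

Compute the curl of F = (-13x^4y, 13x y^4, 0):
    (∇ × F)_x = ∂F_z/∂y - ∂F_y/∂z = 0,
    (∇ × F)_y = ∂F_x/∂z - ∂F_z/∂x = 0,
    (∇ × F)_z = ∂F_y/∂x - ∂F_x/∂y = 13x^4 + 13y^4.

On z = 4, (curl F)_z = 13x^4 + 13y^4.

Convert to polar (x = r cos θ, y = r sin θ, dA = r dr dθ); the integrand becomes 13r^4(sin(θ)^4 + cos(θ)^4), so

    ∬_D (curl F)_z dA = ∫_0^{2π} ∫_0^{2} (13r^4(sin(θ)^4 + cos(θ)^4)) · r dr dθ.

Inner (r from 0 to 2): 416sin(θ)^4/3 + 416cos(θ)^4/3.
Outer (θ from 0 to 2π): 208π.

Therefore ∮_C F · dr = 208π.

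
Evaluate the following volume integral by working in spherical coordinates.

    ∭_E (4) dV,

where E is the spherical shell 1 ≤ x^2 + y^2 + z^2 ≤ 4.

In spherical coordinates, x = ρ sin(φ) cos(θ), y = ρ sin(φ) sin(θ), z = ρ cos(φ), and dV = ρ^2 sin(φ) dρ dφ dθ.

The integrand becomes 4, so

    ∭_E (4) dV = ∫_{0}^{2π} ∫_{0}^{π} ∫_{1}^{2} (4) · ρ^2 sin(φ) dρ dφ dθ.

Inner (ρ): 28sin(φ)/3.
Middle (φ): 56/3.
Outer (θ): 112π/3.

Therefore the triple integral equals 112π/3.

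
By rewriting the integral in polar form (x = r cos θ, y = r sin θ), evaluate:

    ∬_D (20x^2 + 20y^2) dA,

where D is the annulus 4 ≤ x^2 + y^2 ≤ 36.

The region D is 2 ≤ r ≤ 6, 0 ≤ θ ≤ 2π in polar coordinates, where x = r cos(θ), y = r sin(θ), and dA = r dr dθ.

Under the substitution, the integrand becomes 20r^2, so

    ∬_D (20x^2 + 20y^2) dA = ∫_{0}^{2π} ∫_{2}^{6} (20r^2) · r dr dθ.

Inner integral (in r): ∫_{2}^{6} (20r^2) · r dr = 6400.

Outer integral (in θ): ∫_{0}^{2π} (6400) dθ = 12800π.

Therefore ∬_D (20x^2 + 20y^2) dA = 12800π.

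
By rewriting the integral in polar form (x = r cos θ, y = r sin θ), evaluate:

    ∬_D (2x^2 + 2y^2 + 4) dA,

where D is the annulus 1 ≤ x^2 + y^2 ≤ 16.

The region D is 1 ≤ r ≤ 4, 0 ≤ θ ≤ 2π in polar coordinates, where x = r cos(θ), y = r sin(θ), and dA = r dr dθ.

Under the substitution, the integrand becomes 2r^2 + 4, so

    ∬_D (2x^2 + 2y^2 + 4) dA = ∫_{0}^{2π} ∫_{1}^{4} (2r^2 + 4) · r dr dθ.

Inner integral (in r): ∫_{1}^{4} (2r^2 + 4) · r dr = 315/2.

Outer integral (in θ): ∫_{0}^{2π} (315/2) dθ = 315π.

Therefore ∬_D (2x^2 + 2y^2 + 4) dA = 315π.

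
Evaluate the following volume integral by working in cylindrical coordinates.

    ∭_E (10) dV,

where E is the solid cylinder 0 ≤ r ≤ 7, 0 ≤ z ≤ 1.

In cylindrical coordinates, x = r cos(θ), y = r sin(θ), z = z, and dV = r dr dθ dz.

The integrand becomes 10, so

    ∭_E (10) dV = ∫_{0}^{2π} ∫_{0}^{7} ∫_{0}^{1} (10) · r dz dr dθ.

Inner (z): 10r.
Middle (r from 0 to 7): 245.
Outer (θ): 490π.

Therefore the triple integral equals 490π.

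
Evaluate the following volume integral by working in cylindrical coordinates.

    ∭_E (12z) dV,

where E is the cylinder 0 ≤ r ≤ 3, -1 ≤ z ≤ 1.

In cylindrical coordinates, x = r cos(θ), y = r sin(θ), z = z, and dV = r dr dθ dz.

The integrand becomes 12z, so

    ∭_E (12z) dV = ∫_{0}^{2π} ∫_{0}^{3} ∫_{-1}^{1} (12z) · r dz dr dθ.

Inner (z): 0.
Middle (r from 0 to 3): 0.
Outer (θ): 0.

Therefore the triple integral equals 0.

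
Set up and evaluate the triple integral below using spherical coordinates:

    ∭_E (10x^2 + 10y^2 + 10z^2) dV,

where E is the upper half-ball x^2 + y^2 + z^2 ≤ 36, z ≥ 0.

In spherical coordinates, x = ρ sin(φ) cos(θ), y = ρ sin(φ) sin(θ), z = ρ cos(φ), and dV = ρ^2 sin(φ) dρ dφ dθ.

The integrand becomes 10ρ^2, so

    ∭_E (10x^2 + 10y^2 + 10z^2) dV = ∫_{0}^{2π} ∫_{0}^{π/2} ∫_{0}^{6} (10ρ^2) · ρ^2 sin(φ) dρ dφ dθ.

Inner (ρ): 15552sin(φ).
Middle (φ): 15552.
Outer (θ): 31104π.

Therefore the triple integral equals 31104π.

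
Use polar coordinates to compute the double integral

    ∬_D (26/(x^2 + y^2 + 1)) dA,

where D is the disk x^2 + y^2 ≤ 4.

The region D is 0 ≤ r ≤ 2, 0 ≤ θ ≤ 2π in polar coordinates, where x = r cos(θ), y = r sin(θ), and dA = r dr dθ.

Under the substitution, the integrand becomes 26/(r^2 + 1), so

    ∬_D (26/(x^2 + y^2 + 1)) dA = ∫_{0}^{2π} ∫_{0}^{2} (26/(r^2 + 1)) · r dr dθ.

Inner integral (in r): ∫_{0}^{2} (26/(r^2 + 1)) · r dr = log(1220703125).

Outer integral (in θ): ∫_{0}^{2π} (log(1220703125)) dθ = 26π log(5).

Therefore ∬_D (26/(x^2 + y^2 + 1)) dA = 26π log(5).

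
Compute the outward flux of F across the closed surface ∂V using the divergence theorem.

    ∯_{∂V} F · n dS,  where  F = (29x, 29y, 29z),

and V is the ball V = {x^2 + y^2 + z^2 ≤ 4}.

By the divergence theorem,

    ∯_{∂V} F · n dS = ∭_V (∇ · F) dV.

Compute the divergence:
    ∇ · F = ∂F_x/∂x + ∂F_y/∂y + ∂F_z/∂z = 29 + 29 + 29 = 87.

In spherical coordinates, x = ρ sin(φ) cos(θ), y = ρ sin(φ) sin(θ), z = ρ cos(φ), dV = ρ^2 sin(φ) dρ dφ dθ, with 0 ≤ ρ ≤ 2, 0 ≤ φ ≤ π, 0 ≤ θ ≤ 2π.

The integrand, after substitution and multiplying by the volume element, becomes (87) · ρ^2 sin(φ), so

    ∭_V (∇·F) dV = ∫_0^{2π} ∫_0^{π} ∫_0^{2} (87) · ρ^2 sin(φ) dρ dφ dθ.

Inner (ρ from 0 to 2): 232sin(φ).
Middle (φ from 0 to π): 464.
Outer (θ from 0 to 2π): 928π.

Therefore ∯_{∂V} F · n dS = 928π.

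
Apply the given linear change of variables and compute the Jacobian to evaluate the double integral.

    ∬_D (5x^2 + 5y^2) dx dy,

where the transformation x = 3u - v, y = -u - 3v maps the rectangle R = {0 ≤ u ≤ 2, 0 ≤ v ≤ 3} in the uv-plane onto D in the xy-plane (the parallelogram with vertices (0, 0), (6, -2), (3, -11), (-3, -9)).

Compute the Jacobian determinant of (x, y) with respect to (u, v):

    ∂(x,y)/∂(u,v) = | 3  -1 | = (3)(-3) - (-1)(-1) = -10.
                   | -1  -3 |

Its absolute value is |J| = 10 (the area scaling factor).

Substituting x = 3u - v, y = -u - 3v into the integrand,

    5x^2 + 5y^2 → 50u^2 + 50v^2,

so the integral becomes

    ∬_R (50u^2 + 50v^2) · |J| du dv = ∫_0^2 ∫_0^3 (500u^2 + 500v^2) dv du.

Inner (v): 1500u^2 + 4500.
Outer (u): 13000.

Therefore ∬_D (5x^2 + 5y^2) dx dy = 13000.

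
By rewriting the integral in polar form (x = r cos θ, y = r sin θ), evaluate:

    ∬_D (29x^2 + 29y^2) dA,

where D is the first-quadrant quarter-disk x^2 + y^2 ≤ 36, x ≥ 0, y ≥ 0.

The region D is 0 ≤ r ≤ 6, 0 ≤ θ ≤ π/2 in polar coordinates, where x = r cos(θ), y = r sin(θ), and dA = r dr dθ.

Under the substitution, the integrand becomes 29r^2, so

    ∬_D (29x^2 + 29y^2) dA = ∫_{0}^{π/2} ∫_{0}^{6} (29r^2) · r dr dθ.

Inner integral (in r): ∫_{0}^{6} (29r^2) · r dr = 9396.

Outer integral (in θ): ∫_{0}^{π/2} (9396) dθ = 4698π.

Therefore ∬_D (29x^2 + 29y^2) dA = 4698π.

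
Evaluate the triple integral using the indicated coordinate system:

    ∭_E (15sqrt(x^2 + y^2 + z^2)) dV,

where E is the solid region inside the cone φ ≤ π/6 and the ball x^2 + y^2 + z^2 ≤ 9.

In spherical coordinates, x = ρ sin(φ) cos(θ), y = ρ sin(φ) sin(θ), z = ρ cos(φ), and dV = ρ^2 sin(φ) dρ dφ dθ.

The integrand becomes 15ρ, so

    ∭_E (15sqrt(x^2 + y^2 + z^2)) dV = ∫_{0}^{2π} ∫_{0}^{π/6} ∫_{0}^{3} (15ρ) · ρ^2 sin(φ) dρ dφ dθ.

Inner (ρ): 1215sin(φ)/4.
Middle (φ): 1215/4 - 1215sqrt(3)/8.
Outer (θ): 1215π (2 - sqrt(3))/4.

Therefore the triple integral equals 1215π (2 - sqrt(3))/4.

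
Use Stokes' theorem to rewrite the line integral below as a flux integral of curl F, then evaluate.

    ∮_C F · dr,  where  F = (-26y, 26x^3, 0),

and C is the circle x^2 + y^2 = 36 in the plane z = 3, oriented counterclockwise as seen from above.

Let S be the flat disk x^2 + y^2 ≤ 36 in the plane z = 3, with upward unit normal n̂ = ẑ. By Stokes' theorem,

    ∮_C F · dr = ∬_S (∇ × F) · n̂ dS = ∬_D (curl F)_z dA,

where D is the disk x^2 + y^2 ≤ 36.

Compute the curl of F = (-26y, 26x^3, 0):
    (∇ × F)_x = ∂F_z/∂y - ∂F_y/∂z = 0,
    (∇ × F)_y = ∂F_x/∂z - ∂F_z/∂x = 0,
    (∇ × F)_z = ∂F_y/∂x - ∂F_x/∂y = 78x^2 + 26.

On z = 3, (curl F)_z = 78x^2 + 26.

Convert to polar (x = r cos θ, y = r sin θ, dA = r dr dθ); the integrand becomes 78r^2cos(θ)^2 + 26, so

    ∬_D (curl F)_z dA = ∫_0^{2π} ∫_0^{6} (78r^2cos(θ)^2 + 26) · r dr dθ.

Inner (r from 0 to 6): 25272cos(θ)^2 + 468.
Outer (θ from 0 to 2π): 26208π.

Therefore ∮_C F · dr = 26208π.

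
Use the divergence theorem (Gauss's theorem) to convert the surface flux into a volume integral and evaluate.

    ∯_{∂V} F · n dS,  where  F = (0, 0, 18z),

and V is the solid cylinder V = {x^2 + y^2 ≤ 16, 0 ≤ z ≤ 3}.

By the divergence theorem,

    ∯_{∂V} F · n dS = ∭_V (∇ · F) dV.

Compute the divergence:
    ∇ · F = ∂F_x/∂x + ∂F_y/∂y + ∂F_z/∂z = 0 + 0 + 18 = 18.

In cylindrical coordinates, x = r cos(θ), y = r sin(θ), z = z, dV = r dr dθ dz, with 0 ≤ r ≤ 4, 0 ≤ θ ≤ 2π, 0 ≤ z ≤ 3.

The integrand, after substitution and multiplying by the volume element, becomes (18) · r, so

    ∭_V (∇·F) dV = ∫_0^{2π} ∫_0^{4} ∫_0^{3} (18) · r dz dr dθ.

Inner (z from 0 to 3): 54r.
Middle (r from 0 to 4): 432.
Outer (θ from 0 to 2π): 864π.

Therefore ∯_{∂V} F · n dS = 864π.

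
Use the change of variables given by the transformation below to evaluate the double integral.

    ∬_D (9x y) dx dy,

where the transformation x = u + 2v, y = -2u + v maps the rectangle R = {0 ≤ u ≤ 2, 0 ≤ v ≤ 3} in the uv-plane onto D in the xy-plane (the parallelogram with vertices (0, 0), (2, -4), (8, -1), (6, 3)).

Compute the Jacobian determinant of (x, y) with respect to (u, v):

    ∂(x,y)/∂(u,v) = | 1  2 | = (1)(1) - (2)(-2) = 5.
                   | -2  1 |

Its absolute value is |J| = 5 (the area scaling factor).

Substituting x = u + 2v, y = -2u + v into the integrand,

    9x y → -18u^2 - 27u v + 18v^2,

so the integral becomes

    ∬_R (-18u^2 - 27u v + 18v^2) · |J| du dv = ∫_0^2 ∫_0^3 (-90u^2 - 135u v + 90v^2) dv du.

Inner (v): -270u^2 - 1215u/2 + 810.
Outer (u): -315.

Therefore ∬_D (9x y) dx dy = -315.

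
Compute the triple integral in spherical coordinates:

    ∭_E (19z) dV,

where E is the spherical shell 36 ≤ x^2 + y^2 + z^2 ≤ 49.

In spherical coordinates, x = ρ sin(φ) cos(θ), y = ρ sin(φ) sin(θ), z = ρ cos(φ), and dV = ρ^2 sin(φ) dρ dφ dθ.

The integrand becomes 19ρ cos(φ), so

    ∭_E (19z) dV = ∫_{0}^{2π} ∫_{0}^{π} ∫_{6}^{7} (19ρ cos(φ)) · ρ^2 sin(φ) dρ dφ dθ.

Inner (ρ): 20995sin(2φ)/8.
Middle (φ): 0.
Outer (θ): 0.

Therefore the triple integral equals 0.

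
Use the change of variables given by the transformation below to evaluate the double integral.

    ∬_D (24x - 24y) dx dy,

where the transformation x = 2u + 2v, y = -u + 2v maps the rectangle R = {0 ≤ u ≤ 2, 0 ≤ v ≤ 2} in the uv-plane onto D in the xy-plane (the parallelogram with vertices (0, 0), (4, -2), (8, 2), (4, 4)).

Compute the Jacobian determinant of (x, y) with respect to (u, v):

    ∂(x,y)/∂(u,v) = | 2  2 | = (2)(2) - (2)(-1) = 6.
                   | -1  2 |

Its absolute value is |J| = 6 (the area scaling factor).

Substituting x = 2u + 2v, y = -u + 2v into the integrand,

    24x - 24y → 72u,

so the integral becomes

    ∬_R (72u) · |J| du dv = ∫_0^2 ∫_0^2 (432u) dv du.

Inner (v): 864u.
Outer (u): 1728.

Therefore ∬_D (24x - 24y) dx dy = 1728.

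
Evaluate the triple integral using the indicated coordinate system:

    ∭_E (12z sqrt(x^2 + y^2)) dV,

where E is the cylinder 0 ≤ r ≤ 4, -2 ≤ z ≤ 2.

In cylindrical coordinates, x = r cos(θ), y = r sin(θ), z = z, and dV = r dr dθ dz.

The integrand becomes 12r z, so

    ∭_E (12z sqrt(x^2 + y^2)) dV = ∫_{0}^{2π} ∫_{0}^{4} ∫_{-2}^{2} (12r z) · r dz dr dθ.

Inner (z): 0.
Middle (r from 0 to 4): 0.
Outer (θ): 0.

Therefore the triple integral equals 0.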